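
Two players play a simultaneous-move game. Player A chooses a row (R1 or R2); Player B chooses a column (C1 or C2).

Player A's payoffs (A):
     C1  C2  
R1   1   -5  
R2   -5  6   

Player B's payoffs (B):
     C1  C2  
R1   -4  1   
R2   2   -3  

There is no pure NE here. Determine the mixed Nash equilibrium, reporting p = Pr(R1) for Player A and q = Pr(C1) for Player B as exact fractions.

In a mixed NE each player is indifferent between their pure strategies, so the opponent's mix sets the indifference.
Player B indifferent between C1 and C2: p·(-4) + (1−p)·2 = p·1 + (1−p)·(-3) ⟹ 2 + (-6)p = (-3) + 4p ⟹ p = 1/2.
Player A indifferent between R1 and R2: q·1 + (1−q)·(-5) = q·(-5) + (1−q)·6 ⟹ (-5) + 6q = 6 + (-11)q ⟹ q = 11/17.

p = 1/2, q = 11/17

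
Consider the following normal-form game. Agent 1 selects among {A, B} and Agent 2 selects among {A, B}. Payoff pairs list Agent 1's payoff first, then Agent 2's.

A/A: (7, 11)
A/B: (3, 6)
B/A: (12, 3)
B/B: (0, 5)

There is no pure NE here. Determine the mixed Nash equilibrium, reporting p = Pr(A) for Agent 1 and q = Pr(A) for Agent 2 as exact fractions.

In a mixed NE each player is indifferent between their pure strategies, so the opponent's mix sets the indifference.
Agent 2 indifferent between A and B: p·11 + (1−p)·3 = p·6 + (1−p)·5 ⟹ 3 + 8p = 5 + 1p ⟹ p = 2/7.
Agent 1 indifferent between A and B: q·7 + (1−q)·3 = q·12 + (1−q)·0 ⟹ 3 + 4q = 0 + 12q ⟹ q = 3/8.

p = 2/7, q = 3/8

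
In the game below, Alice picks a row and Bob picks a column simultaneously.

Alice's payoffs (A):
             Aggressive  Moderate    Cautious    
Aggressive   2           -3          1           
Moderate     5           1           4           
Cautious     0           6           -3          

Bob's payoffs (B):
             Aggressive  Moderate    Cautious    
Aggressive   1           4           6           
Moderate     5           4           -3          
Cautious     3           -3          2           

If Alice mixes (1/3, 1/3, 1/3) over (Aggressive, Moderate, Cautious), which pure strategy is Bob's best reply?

Aggressive

Bob's best reply maximizes expected payoff against the mix.
Aggressive: (1/3)·1 + (1/3)·5 + (1/3)·3 = 3
Moderate: (1/3)·4 + (1/3)·4 + (1/3)·(-3) = 5/3
Cautious: (1/3)·6 + (1/3)·(-3) + (1/3)·2 = 5/3
Highest expected payoff is 3, from Aggressive.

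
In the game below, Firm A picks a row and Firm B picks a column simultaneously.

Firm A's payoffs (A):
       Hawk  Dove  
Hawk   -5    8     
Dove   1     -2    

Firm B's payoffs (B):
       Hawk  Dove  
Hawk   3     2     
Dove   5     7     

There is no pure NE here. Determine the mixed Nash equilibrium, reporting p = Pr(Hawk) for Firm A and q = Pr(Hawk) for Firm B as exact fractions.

Each player's mixing probability is pinned down by making the *other* player indifferent.
Firm B indifferent between Hawk and Dove: p·3 + (1−p)·5 = p·2 + (1−p)·7 ⟹ 5 + (-2)p = 7 + (-5)p ⟹ p = 2/3.
Firm A indifferent between Hawk and Dove: q·(-5) + (1−q)·8 = q·1 + (1−q)·(-2) ⟹ 8 + (-13)q = (-2) + 3q ⟹ q = 5/8.

p = 2/3, q = 5/8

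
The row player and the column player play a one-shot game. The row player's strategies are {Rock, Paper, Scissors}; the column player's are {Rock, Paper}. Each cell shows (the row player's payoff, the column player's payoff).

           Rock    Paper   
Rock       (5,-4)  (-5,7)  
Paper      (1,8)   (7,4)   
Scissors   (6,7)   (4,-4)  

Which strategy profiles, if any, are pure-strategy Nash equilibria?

A profile is a Nash equilibrium when each player is best-responding to the other.
The row player's best responses — vs Rock: Scissors (payoff 6); vs Paper: Paper (payoff 7).
The column player's best responses — vs Rock: Paper (payoff 7); vs Paper: Rock (payoff 8); vs Scissors: Rock (payoff 7).
The only mutual best response is (Scissors, Rock); neither player gains by switching there.

(Scissors, Rock)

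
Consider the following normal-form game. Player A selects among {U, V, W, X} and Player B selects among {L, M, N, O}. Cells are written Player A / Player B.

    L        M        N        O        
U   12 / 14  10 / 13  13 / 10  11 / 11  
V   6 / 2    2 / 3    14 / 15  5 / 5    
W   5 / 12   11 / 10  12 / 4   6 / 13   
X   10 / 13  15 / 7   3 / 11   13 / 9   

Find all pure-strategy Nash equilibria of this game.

(U, L) and (V, N)

Check mutual best responses: a cell is a NE iff neither player can gain by unilaterally deviating.
Player A's best responses — vs L: U (payoff 12); vs M: X (payoff 15); vs N: V (payoff 14); vs O: X (payoff 13).
Player B's best responses — vs U: L (payoff 14); vs V: N (payoff 15); vs W: O (payoff 13); vs X: L (payoff 13).
Mutual best responses occur at (U, L) and (V, N); at each, neither player gains by switching.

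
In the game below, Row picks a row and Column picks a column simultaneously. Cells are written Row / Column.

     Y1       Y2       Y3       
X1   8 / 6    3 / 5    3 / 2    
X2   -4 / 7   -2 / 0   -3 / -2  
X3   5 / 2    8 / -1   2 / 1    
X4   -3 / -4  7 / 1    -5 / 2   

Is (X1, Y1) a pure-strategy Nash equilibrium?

Yes

Holding Column at Y1: Row gets 8 from X1, versus -4 from X2, 5 from X3, -3 from X4. No profitable deviation for Row.
Holding Row at X1: Column gets 6 from Y1, versus 5 from Y2, 2 from Y3. No profitable deviation for Column either.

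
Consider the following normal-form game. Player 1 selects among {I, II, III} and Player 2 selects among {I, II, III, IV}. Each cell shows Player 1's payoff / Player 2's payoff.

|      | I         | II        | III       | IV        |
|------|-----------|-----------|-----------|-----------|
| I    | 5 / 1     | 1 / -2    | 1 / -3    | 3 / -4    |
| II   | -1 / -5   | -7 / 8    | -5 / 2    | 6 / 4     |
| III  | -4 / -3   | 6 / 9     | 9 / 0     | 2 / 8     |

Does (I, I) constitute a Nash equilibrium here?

Holding Player 2 at I: Player 1 gets 5 from I, versus -1 from II, -4 from III. No profitable deviation for Player 1.
Holding Player 1 at I: Player 2 gets 1 from I, versus -2 from II, -3 from III, -4 from IV. No profitable deviation for Player 2 either.

Yes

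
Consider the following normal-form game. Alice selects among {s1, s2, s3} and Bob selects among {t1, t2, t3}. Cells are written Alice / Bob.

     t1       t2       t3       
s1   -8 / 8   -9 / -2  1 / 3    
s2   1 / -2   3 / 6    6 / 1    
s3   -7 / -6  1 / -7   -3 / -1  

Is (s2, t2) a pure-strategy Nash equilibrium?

Holding Bob at t2: Alice gets 3 from s2, versus -9 from s1, 1 from s3. No profitable deviation for Alice.
Holding Alice at s2: Bob gets 6 from t2, versus -2 from t1, 1 from t3. No profitable deviation for Bob either.

Yes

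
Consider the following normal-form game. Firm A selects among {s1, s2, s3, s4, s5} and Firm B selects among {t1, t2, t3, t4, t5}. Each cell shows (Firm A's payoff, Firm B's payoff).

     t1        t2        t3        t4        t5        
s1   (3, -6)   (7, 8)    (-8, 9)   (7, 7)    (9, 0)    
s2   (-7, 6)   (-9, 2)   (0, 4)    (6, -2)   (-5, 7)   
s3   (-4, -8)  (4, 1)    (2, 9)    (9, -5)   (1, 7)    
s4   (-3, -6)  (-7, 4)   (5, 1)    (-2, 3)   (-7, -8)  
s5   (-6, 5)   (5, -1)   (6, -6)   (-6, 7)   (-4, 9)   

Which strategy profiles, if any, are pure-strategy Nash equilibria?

A profile is a Nash equilibrium when each player is best-responding to the other.
Firm A's best responses — vs t1: s1 (payoff 3); vs t2: s1 (payoff 7); vs t3: s5 (payoff 6); vs t4: s3 (payoff 9); vs t5: s1 (payoff 9).
Firm B's best responses — vs s1: t3 (payoff 9); vs s2: t5 (payoff 7); vs s3: t3 (payoff 9); vs s4: t2 (payoff 4); vs s5: t5 (payoff 9).
No cell has both players best-responding. For instance, Firm A's best reply to t3 is s5, but against s5 Firm B prefers t5 over t3.

There is no pure-strategy Nash equilibrium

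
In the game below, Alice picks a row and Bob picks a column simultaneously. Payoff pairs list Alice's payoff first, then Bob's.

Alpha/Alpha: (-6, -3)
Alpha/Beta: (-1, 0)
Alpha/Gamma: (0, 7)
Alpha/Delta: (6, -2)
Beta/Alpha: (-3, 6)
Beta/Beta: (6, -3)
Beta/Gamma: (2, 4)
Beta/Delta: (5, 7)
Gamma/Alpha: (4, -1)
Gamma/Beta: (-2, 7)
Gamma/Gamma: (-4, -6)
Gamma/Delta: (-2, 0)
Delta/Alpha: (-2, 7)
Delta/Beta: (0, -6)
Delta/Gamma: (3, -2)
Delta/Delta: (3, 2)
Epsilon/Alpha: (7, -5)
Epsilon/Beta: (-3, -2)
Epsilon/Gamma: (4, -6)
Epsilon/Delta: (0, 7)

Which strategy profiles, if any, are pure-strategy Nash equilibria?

There is no pure-strategy Nash equilibrium

Find each player's best response to every opponent strategy; NE are the intersections.
Alice's best responses — vs Alpha: Epsilon (payoff 7); vs Beta: Beta (payoff 6); vs Gamma: Epsilon (payoff 4); vs Delta: Alpha (payoff 6).
Bob's best responses — vs Alpha: Gamma (payoff 7); vs Beta: Delta (payoff 7); vs Gamma: Beta (payoff 7); vs Delta: Alpha (payoff 7); vs Epsilon: Delta (payoff 7).
No cell has both players best-responding. For instance, Alice's best reply to Delta is Alpha, but against Alpha Bob prefers Gamma over Delta.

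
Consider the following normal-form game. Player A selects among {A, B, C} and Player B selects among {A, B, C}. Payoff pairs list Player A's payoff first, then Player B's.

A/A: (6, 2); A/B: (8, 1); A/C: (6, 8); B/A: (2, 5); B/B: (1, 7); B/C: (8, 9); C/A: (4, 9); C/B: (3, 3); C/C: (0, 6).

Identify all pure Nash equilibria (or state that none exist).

A profile is a Nash equilibrium when each player is best-responding to the other.
Player A's best responses — vs A: A (payoff 6); vs B: A (payoff 8); vs C: B (payoff 8).
Player B's best responses — vs A: C (payoff 8); vs B: C (payoff 9); vs C: A (payoff 9).
The only mutual best response is (B, C); neither player gains by switching there.

(B, C)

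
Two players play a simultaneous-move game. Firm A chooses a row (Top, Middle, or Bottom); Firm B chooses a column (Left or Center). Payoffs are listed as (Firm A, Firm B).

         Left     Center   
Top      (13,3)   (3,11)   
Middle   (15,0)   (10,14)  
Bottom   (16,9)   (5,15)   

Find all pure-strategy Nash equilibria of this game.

(Middle, Center)

Check mutual best responses: a cell is a NE iff neither player can gain by unilaterally deviating.
Firm A's best responses — vs Left: Bottom (payoff 16); vs Center: Middle (payoff 10).
Firm B's best responses — vs Top: Center (payoff 11); vs Middle: Center (payoff 14); vs Bottom: Center (payoff 15).
The only mutual best response is (Middle, Center); neither player gains by switching there.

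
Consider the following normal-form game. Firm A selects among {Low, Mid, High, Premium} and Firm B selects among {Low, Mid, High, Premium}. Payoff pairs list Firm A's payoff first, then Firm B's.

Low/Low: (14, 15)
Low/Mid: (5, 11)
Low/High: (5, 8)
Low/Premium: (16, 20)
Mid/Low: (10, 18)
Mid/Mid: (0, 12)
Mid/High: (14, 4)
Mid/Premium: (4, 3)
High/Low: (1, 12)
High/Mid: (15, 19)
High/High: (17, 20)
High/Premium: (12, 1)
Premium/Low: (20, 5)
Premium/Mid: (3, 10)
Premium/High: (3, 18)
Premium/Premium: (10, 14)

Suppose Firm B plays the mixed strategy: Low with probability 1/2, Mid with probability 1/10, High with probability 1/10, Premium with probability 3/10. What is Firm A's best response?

Premium

Firm A's best reply maximizes expected payoff against the mix.
Low: (1/2)·14 + (1/10)·5 + (1/10)·5 + (3/10)·16 = 64/5
Mid: (1/2)·10 + (1/10)·0 + (1/10)·14 + (3/10)·4 = 38/5
High: (1/2)·1 + (1/10)·15 + (1/10)·17 + (3/10)·12 = 73/10
Premium: (1/2)·20 + (1/10)·3 + (1/10)·3 + (3/10)·10 = 68/5
Highest expected payoff is 68/5, from Premium.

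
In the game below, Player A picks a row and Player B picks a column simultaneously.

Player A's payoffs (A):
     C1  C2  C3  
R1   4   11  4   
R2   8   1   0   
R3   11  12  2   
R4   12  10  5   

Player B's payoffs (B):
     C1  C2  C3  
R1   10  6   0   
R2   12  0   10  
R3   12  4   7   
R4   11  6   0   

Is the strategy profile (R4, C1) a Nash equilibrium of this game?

Yes

Holding Player B at C1: Player A gets 12 from R4, versus 4 from R1, 8 from R2, 11 from R3. No profitable deviation for Player A.
Holding Player A at R4: Player B gets 11 from C1, versus 6 from C2, 0 from C3. No profitable deviation for Player B either.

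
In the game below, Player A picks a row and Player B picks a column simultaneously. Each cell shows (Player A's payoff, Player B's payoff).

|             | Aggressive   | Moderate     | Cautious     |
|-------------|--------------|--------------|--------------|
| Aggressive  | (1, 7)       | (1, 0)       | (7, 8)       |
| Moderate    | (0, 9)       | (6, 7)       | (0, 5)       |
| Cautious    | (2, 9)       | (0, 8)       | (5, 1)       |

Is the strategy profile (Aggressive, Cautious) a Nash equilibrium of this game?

Holding Player B at Cautious: Player A gets 7 from Aggressive, versus 0 from Moderate, 5 from Cautious. No profitable deviation for Player A.
Holding Player A at Aggressive: Player B gets 8 from Cautious, versus 7 from Aggressive, 0 from Moderate. No profitable deviation for Player B either.

Yes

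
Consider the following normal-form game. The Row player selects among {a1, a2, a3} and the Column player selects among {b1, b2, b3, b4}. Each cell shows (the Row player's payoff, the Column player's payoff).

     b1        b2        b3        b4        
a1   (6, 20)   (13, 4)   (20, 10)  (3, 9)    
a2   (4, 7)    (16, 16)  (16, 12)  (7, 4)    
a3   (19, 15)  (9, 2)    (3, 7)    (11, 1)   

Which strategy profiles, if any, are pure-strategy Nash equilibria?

(a2, b2) and (a3, b1)

Check mutual best responses: a cell is a NE iff neither player can gain by unilaterally deviating.
The Row player's best responses — vs b1: a3 (payoff 19); vs b2: a2 (payoff 16); vs b3: a1 (payoff 20); vs b4: a3 (payoff 11).
The Column player's best responses — vs a1: b1 (payoff 20); vs a2: b2 (payoff 16); vs a3: b1 (payoff 15).
Mutual best responses occur at (a2, b2) and (a3, b1); at each, neither player gains by switching.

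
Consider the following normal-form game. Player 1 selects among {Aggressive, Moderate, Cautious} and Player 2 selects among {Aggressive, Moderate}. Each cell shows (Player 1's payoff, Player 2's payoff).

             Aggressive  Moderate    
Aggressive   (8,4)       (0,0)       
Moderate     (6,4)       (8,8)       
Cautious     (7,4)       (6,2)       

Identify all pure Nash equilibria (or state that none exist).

Check mutual best responses: a cell is a NE iff neither player can gain by unilaterally deviating.
Player 1's best responses — vs Aggressive: Aggressive (payoff 8); vs Moderate: Moderate (payoff 8).
Player 2's best responses — vs Aggressive: Aggressive (payoff 4); vs Moderate: Moderate (payoff 8); vs Cautious: Aggressive (payoff 4).
Mutual best responses occur at (Aggressive, Aggressive) and (Moderate, Moderate); at each, neither player gains by switching.

(Aggressive, Aggressive) and (Moderate, Moderate)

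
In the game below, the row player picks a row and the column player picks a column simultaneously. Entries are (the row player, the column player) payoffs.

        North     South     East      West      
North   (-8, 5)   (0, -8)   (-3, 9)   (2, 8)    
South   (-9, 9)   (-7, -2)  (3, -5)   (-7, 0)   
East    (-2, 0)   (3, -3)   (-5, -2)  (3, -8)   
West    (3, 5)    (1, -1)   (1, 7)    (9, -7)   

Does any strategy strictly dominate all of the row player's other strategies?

Check whether one of the row player's strategies beats all alternatives regardless of what the opponent does.
North is not dominant: against North, East gives -2 > -8.
South is not dominant: against North, North gives -8 > -9.
East is not dominant: against North, West gives 3 > -2.
West is not dominant: against South, East gives 3 > 1.
No single strategy is best against every opponent action.

None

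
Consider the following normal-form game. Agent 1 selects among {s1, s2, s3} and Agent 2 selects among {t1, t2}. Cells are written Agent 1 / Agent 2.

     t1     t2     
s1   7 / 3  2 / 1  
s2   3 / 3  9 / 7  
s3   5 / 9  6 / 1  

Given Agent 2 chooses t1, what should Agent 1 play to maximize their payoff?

With Agent 2 fixed at t1, Agent 1's payoffs are: s1 → 7, s2 → 3, s3 → 5.
The maximum is 7, achieved by s1.

s1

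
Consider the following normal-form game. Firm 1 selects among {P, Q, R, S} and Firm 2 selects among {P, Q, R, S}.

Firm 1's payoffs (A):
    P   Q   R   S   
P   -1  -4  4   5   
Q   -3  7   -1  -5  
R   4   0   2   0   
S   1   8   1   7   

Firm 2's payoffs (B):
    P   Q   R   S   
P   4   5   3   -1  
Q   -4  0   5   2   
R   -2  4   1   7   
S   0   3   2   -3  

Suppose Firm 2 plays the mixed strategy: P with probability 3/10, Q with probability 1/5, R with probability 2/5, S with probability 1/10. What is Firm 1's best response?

Firm 1's best reply maximizes expected payoff against the mix.
P: (3/10)·(-1) + (1/5)·(-4) + (2/5)·4 + (1/10)·5 = 1
Q: (3/10)·(-3) + (1/5)·7 + (2/5)·(-1) + (1/10)·(-5) = -2/5
R: (3/10)·4 + (1/5)·0 + (2/5)·2 + (1/10)·0 = 2
S: (3/10)·1 + (1/5)·8 + (2/5)·1 + (1/10)·7 = 3
Highest expected payoff is 3, from S.

S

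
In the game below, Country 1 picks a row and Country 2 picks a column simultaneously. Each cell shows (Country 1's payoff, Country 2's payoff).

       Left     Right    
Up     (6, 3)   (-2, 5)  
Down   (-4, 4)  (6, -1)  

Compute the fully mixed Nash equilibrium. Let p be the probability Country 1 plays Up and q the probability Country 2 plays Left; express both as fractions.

p = 5/7, q = 4/9

In a mixed NE each player is indifferent between their pure strategies, so the opponent's mix sets the indifference.
Country 2 indifferent between Left and Right: p·3 + (1−p)·4 = p·5 + (1−p)·(-1) ⟹ 4 + (-1)p = (-1) + 6p ⟹ p = 5/7.
Country 1 indifferent between Up and Down: q·6 + (1−q)·(-2) = q·(-4) + (1−q)·6 ⟹ (-2) + 8q = 6 + (-10)q ⟹ q = 4/9.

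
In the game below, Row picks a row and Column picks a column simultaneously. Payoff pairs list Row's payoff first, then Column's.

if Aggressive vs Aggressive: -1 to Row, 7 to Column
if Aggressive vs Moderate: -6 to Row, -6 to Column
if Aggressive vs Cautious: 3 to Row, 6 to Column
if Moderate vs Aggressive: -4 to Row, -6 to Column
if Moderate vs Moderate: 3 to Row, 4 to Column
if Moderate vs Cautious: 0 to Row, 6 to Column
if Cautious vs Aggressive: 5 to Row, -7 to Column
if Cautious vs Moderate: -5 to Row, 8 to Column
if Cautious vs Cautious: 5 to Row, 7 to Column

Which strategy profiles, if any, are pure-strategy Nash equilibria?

Check mutual best responses: a cell is a NE iff neither player can gain by unilaterally deviating.
Row's best responses — vs Aggressive: Cautious (payoff 5); vs Moderate: Moderate (payoff 3); vs Cautious: Cautious (payoff 5).
Column's best responses — vs Aggressive: Aggressive (payoff 7); vs Moderate: Cautious (payoff 6); vs Cautious: Moderate (payoff 8).
No cell has both players best-responding. For instance, Row's best reply to Moderate is Moderate, but against Moderate Column prefers Cautious over Moderate.

None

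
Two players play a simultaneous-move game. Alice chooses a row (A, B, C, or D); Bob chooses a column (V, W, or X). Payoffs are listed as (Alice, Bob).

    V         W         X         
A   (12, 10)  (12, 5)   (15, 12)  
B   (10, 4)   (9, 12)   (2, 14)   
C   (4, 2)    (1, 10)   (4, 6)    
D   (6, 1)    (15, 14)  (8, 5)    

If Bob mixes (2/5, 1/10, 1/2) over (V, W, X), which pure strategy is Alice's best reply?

Compute Alice's expected payoff from each pure strategy against the given mix.
A: (2/5)·12 + (1/10)·12 + (1/2)·15 = 27/2
B: (2/5)·10 + (1/10)·9 + (1/2)·2 = 59/10
C: (2/5)·4 + (1/10)·1 + (1/2)·4 = 37/10
D: (2/5)·6 + (1/10)·15 + (1/2)·8 = 79/10
Highest expected payoff is 27/2, from A.

A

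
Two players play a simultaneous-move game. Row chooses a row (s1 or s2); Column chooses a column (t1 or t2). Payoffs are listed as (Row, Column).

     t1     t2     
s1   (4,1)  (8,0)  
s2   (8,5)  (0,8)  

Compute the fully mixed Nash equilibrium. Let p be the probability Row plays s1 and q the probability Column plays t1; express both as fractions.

p = 3/4, q = 2/3

In a mixed NE each player is indifferent between their pure strategies, so the opponent's mix sets the indifference.
Column indifferent between t1 and t2: p·1 + (1−p)·5 = p·0 + (1−p)·8 ⟹ 5 + (-4)p = 8 + (-8)p ⟹ p = 3/4.
Row indifferent between s1 and s2: q·4 + (1−q)·8 = q·8 + (1−q)·0 ⟹ 8 + (-4)q = 0 + 8q ⟹ q = 2/3.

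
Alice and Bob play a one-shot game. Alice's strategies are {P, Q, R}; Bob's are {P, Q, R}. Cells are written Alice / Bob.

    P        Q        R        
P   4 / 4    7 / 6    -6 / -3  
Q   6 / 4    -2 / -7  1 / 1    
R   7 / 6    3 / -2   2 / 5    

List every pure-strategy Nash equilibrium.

Find each player's best response to every opponent strategy; NE are the intersections.
Alice's best responses — vs P: R (payoff 7); vs Q: P (payoff 7); vs R: R (payoff 2).
Bob's best responses — vs P: Q (payoff 6); vs Q: P (payoff 4); vs R: P (payoff 6).
Mutual best responses occur at (P, Q) and (R, P); at each, neither player gains by switching.

(P, Q) and (R, P)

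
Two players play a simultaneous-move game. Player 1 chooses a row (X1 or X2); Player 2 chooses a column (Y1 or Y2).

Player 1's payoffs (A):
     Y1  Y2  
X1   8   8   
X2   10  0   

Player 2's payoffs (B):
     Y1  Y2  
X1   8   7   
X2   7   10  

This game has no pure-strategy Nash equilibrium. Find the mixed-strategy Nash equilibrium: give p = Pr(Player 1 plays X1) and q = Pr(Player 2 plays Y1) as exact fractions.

In a mixed NE each player is indifferent between their pure strategies, so the opponent's mix sets the indifference.
Player 2 indifferent between Y1 and Y2: p·8 + (1−p)·7 = p·7 + (1−p)·10 ⟹ 7 + 1p = 10 + (-3)p ⟹ p = 3/4.
Player 1 indifferent between X1 and X2: q·8 + (1−q)·8 = q·10 + (1−q)·0 ⟹ 8 + 0q = 0 + 10q ⟹ q = 4/5.

p = 3/4, q = 4/5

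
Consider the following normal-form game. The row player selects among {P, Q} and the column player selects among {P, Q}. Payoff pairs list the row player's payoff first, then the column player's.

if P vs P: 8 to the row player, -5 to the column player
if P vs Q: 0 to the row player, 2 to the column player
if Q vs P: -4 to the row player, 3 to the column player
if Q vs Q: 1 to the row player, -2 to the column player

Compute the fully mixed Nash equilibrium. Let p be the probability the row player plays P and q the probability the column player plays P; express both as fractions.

Each player's mixing probability is pinned down by making the *other* player indifferent.
The column player indifferent between P and Q: p·(-5) + (1−p)·3 = p·2 + (1−p)·(-2) ⟹ 3 + (-8)p = (-2) + 4p ⟹ p = 5/12.
The row player indifferent between P and Q: q·8 + (1−q)·0 = q·(-4) + (1−q)·1 ⟹ 0 + 8q = 1 + (-5)q ⟹ q = 1/13.

p = 5/12, q = 1/13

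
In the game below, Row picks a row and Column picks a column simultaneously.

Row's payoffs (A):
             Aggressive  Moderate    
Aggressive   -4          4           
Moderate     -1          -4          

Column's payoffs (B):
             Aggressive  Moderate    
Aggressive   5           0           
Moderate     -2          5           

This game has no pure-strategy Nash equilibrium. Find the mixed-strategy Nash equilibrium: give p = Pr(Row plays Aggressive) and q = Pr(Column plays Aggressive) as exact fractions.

p = 7/12, q = 8/11

In a mixed NE each player is indifferent between their pure strategies, so the opponent's mix sets the indifference.
Column indifferent between Aggressive and Moderate: p·5 + (1−p)·(-2) = p·0 + (1−p)·5 ⟹ (-2) + 7p = 5 + (-5)p ⟹ p = 7/12.
Row indifferent between Aggressive and Moderate: q·(-4) + (1−q)·4 = q·(-1) + (1−q)·(-4) ⟹ 4 + (-8)q = (-4) + 3q ⟹ q = 8/11.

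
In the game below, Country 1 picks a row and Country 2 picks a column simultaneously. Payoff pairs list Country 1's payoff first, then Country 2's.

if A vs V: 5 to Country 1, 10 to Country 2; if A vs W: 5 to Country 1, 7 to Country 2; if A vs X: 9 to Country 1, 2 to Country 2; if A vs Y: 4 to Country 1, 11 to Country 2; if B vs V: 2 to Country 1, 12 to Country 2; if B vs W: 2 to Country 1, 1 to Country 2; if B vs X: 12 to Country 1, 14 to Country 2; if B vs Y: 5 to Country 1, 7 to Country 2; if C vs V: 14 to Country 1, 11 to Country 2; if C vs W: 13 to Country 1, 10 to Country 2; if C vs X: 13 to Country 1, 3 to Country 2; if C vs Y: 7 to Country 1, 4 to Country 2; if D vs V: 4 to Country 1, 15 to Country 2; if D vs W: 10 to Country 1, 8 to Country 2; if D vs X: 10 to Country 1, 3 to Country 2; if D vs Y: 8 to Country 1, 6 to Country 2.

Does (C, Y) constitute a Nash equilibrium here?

Holding Country 2 at Y: Country 1 gets 7 from C but could get 8 by switching to D. Country 1 has a profitable deviation.

No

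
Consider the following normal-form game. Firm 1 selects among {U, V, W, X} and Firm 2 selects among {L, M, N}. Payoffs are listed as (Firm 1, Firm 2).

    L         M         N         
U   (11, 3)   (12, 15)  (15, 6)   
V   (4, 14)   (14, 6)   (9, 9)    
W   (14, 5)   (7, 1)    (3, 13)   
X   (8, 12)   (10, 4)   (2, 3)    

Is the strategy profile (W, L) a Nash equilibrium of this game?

No

Holding Firm 2 at L: Firm 1 gets 14 from W, versus 11 from U, 4 from V, 8 from X. No profitable deviation for Firm 1.
Holding Firm 1 at W: Firm 2 gets 5 from L but could get 13 by switching to N. Firm 2 has a profitable deviation.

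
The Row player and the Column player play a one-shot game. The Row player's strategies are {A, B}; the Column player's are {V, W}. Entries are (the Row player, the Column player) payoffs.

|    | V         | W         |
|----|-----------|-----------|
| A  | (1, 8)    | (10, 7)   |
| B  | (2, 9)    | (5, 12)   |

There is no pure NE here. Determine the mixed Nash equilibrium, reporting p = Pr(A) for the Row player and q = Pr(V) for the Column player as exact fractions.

p = 3/4, q = 5/6

In a mixed NE each player is indifferent between their pure strategies, so the opponent's mix sets the indifference.
The Column player indifferent between V and W: p·8 + (1−p)·9 = p·7 + (1−p)·12 ⟹ 9 + (-1)p = 12 + (-5)p ⟹ p = 3/4.
The Row player indifferent between A and B: q·1 + (1−q)·10 = q·2 + (1−q)·5 ⟹ 10 + (-9)q = 5 + (-3)q ⟹ q = 5/6.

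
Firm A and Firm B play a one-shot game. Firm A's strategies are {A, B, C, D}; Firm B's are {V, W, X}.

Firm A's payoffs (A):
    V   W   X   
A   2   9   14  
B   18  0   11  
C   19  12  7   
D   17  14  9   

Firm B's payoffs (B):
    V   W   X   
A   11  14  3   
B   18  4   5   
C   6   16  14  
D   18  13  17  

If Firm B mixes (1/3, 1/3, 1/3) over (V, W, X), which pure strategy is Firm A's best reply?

Firm A's best reply maximizes expected payoff against the mix.
A: (1/3)·2 + (1/3)·9 + (1/3)·14 = 25/3
B: (1/3)·18 + (1/3)·0 + (1/3)·11 = 29/3
C: (1/3)·19 + (1/3)·12 + (1/3)·7 = 38/3
D: (1/3)·17 + (1/3)·14 + (1/3)·9 = 40/3
Highest expected payoff is 40/3, from D.

D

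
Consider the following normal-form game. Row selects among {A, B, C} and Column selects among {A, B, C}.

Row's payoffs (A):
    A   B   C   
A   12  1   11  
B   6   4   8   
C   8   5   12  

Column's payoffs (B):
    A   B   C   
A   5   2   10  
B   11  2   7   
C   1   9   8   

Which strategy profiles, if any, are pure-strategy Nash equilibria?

Find each player's best response to every opponent strategy; NE are the intersections.
Row's best responses — vs A: A (payoff 12); vs B: C (payoff 5); vs C: C (payoff 12).
Column's best responses — vs A: C (payoff 10); vs B: A (payoff 11); vs C: B (payoff 9).
The only mutual best response is (C, B); neither player gains by switching there.

(C, B)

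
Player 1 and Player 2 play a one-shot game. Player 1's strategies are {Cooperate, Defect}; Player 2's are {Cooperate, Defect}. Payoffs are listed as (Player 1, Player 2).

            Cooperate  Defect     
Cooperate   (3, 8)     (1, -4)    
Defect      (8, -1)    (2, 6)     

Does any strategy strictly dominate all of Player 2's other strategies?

None

Check whether one of Player 2's strategies beats all alternatives regardless of what the opponent does.
Cooperate is not dominant: against Defect, Defect gives 6 > -1.
Defect is not dominant: against Cooperate, Cooperate gives 8 > -4.
No single strategy is best against every opponent action.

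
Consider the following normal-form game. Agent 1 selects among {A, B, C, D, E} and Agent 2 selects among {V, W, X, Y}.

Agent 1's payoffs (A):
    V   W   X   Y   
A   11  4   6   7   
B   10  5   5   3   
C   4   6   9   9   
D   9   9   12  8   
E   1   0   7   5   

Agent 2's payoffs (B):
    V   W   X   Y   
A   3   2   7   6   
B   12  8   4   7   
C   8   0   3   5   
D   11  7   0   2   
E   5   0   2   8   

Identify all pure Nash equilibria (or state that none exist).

None

Find each player's best response to every opponent strategy; NE are the intersections.
Agent 1's best responses — vs V: A (payoff 11); vs W: D (payoff 9); vs X: D (payoff 12); vs Y: C (payoff 9).
Agent 2's best responses — vs A: X (payoff 7); vs B: V (payoff 12); vs C: V (payoff 8); vs D: V (payoff 11); vs E: Y (payoff 8).
No cell has both players best-responding. For instance, Agent 1's best reply to X is D, but against D Agent 2 prefers V over X.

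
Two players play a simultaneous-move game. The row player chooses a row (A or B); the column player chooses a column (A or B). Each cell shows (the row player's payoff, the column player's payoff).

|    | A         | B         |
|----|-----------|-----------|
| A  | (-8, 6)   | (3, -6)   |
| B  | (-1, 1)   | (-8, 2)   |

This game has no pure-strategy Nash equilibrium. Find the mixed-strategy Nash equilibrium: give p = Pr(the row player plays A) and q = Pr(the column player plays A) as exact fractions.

Each player's mixing probability is pinned down by making the *other* player indifferent.
The column player indifferent between A and B: p·6 + (1−p)·1 = p·(-6) + (1−p)·2 ⟹ 1 + 5p = 2 + (-8)p ⟹ p = 1/13.
The row player indifferent between A and B: q·(-8) + (1−q)·3 = q·(-1) + (1−q)·(-8) ⟹ 3 + (-11)q = (-8) + 7q ⟹ q = 11/18.

p = 1/13, q = 11/18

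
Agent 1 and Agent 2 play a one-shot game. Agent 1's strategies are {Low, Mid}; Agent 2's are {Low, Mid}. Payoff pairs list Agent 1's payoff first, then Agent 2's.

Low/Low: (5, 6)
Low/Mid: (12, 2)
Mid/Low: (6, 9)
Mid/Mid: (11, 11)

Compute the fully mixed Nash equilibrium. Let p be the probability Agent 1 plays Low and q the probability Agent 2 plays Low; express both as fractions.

p = 1/3, q = 1/2

In a mixed NE each player is indifferent between their pure strategies, so the opponent's mix sets the indifference.
Agent 2 indifferent between Low and Mid: p·6 + (1−p)·9 = p·2 + (1−p)·11 ⟹ 9 + (-3)p = 11 + (-9)p ⟹ p = 1/3.
Agent 1 indifferent between Low and Mid: q·5 + (1−q)·12 = q·6 + (1−q)·11 ⟹ 12 + (-7)q = 11 + (-5)q ⟹ q = 1/2.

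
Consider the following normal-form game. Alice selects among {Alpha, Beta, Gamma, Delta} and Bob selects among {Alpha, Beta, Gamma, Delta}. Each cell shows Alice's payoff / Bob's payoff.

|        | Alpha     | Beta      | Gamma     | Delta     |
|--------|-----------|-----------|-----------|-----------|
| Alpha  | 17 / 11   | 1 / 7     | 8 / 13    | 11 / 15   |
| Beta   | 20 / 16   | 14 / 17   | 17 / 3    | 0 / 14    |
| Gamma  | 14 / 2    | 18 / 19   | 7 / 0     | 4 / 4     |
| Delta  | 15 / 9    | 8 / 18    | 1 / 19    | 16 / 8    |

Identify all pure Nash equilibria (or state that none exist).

Check mutual best responses: a cell is a NE iff neither player can gain by unilaterally deviating.
Alice's best responses — vs Alpha: Beta (payoff 20); vs Beta: Gamma (payoff 18); vs Gamma: Beta (payoff 17); vs Delta: Delta (payoff 16).
Bob's best responses — vs Alpha: Delta (payoff 15); vs Beta: Beta (payoff 17); vs Gamma: Beta (payoff 19); vs Delta: Gamma (payoff 19).
The only mutual best response is (Gamma, Beta); neither player gains by switching there.

(Gamma, Beta)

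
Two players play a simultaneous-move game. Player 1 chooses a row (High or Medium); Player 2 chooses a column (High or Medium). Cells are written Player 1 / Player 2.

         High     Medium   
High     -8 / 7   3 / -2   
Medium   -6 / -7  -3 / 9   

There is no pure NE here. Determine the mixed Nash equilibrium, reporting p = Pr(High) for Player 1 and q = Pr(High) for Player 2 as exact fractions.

p = 16/25, q = 3/4

Each player's mixing probability is pinned down by making the *other* player indifferent.
Player 2 indifferent between High and Medium: p·7 + (1−p)·(-7) = p·(-2) + (1−p)·9 ⟹ (-7) + 14p = 9 + (-11)p ⟹ p = 16/25.
Player 1 indifferent between High and Medium: q·(-8) + (1−q)·3 = q·(-6) + (1−q)·(-3) ⟹ 3 + (-11)q = (-3) + (-3)q ⟹ q = 3/4.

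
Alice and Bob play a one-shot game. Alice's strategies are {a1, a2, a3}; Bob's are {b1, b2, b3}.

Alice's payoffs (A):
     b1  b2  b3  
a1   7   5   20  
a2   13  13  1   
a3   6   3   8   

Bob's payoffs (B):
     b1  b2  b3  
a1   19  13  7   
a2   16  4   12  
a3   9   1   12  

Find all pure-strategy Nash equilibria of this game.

(a2, b1)

Check mutual best responses: a cell is a NE iff neither player can gain by unilaterally deviating.
Alice's best responses — vs b1: a2 (payoff 13); vs b2: a2 (payoff 13); vs b3: a1 (payoff 20).
Bob's best responses — vs a1: b1 (payoff 19); vs a2: b1 (payoff 16); vs a3: b3 (payoff 12).
The only mutual best response is (a2, b1); neither player gains by switching there.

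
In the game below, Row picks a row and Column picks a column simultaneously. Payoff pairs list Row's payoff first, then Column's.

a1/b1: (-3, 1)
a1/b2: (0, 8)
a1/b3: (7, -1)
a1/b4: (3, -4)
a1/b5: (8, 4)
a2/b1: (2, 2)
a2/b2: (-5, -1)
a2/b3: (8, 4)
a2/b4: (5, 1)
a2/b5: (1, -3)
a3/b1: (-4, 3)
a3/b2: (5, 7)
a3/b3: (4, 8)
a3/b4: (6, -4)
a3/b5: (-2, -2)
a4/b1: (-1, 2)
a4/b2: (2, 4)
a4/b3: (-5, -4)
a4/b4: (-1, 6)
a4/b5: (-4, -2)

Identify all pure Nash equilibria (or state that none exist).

(a2, b3)

Find each player's best response to every opponent strategy; NE are the intersections.
Row's best responses — vs b1: a2 (payoff 2); vs b2: a3 (payoff 5); vs b3: a2 (payoff 8); vs b4: a3 (payoff 6); vs b5: a1 (payoff 8).
Column's best responses — vs a1: b2 (payoff 8); vs a2: b3 (payoff 4); vs a3: b3 (payoff 8); vs a4: b4 (payoff 6).
The only mutual best response is (a2, b3); neither player gains by switching there.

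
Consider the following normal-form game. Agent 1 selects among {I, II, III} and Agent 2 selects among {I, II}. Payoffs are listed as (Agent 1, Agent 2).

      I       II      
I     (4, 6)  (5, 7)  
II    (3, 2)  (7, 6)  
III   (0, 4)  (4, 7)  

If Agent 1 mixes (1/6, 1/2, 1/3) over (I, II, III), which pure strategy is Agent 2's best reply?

II

Compute Agent 2's expected payoff from each pure strategy against the given mix.
I: (1/6)·6 + (1/2)·2 + (1/3)·4 = 10/3
II: (1/6)·7 + (1/2)·6 + (1/3)·7 = 13/2
Highest expected payoff is 13/2, from II.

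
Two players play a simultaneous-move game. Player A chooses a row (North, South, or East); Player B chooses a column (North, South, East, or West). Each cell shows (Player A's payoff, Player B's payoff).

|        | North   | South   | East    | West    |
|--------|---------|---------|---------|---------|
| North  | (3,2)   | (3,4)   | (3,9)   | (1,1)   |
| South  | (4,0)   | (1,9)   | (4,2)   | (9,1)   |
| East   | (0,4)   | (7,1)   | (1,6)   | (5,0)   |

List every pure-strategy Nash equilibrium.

There is no pure-strategy Nash equilibrium

A profile is a Nash equilibrium when each player is best-responding to the other.
Player A's best responses — vs North: South (payoff 4); vs South: East (payoff 7); vs East: South (payoff 4); vs West: South (payoff 9).
Player B's best responses — vs North: East (payoff 9); vs South: South (payoff 9); vs East: East (payoff 6).
No cell has both players best-responding. For instance, Player A's best reply to South is East, but against East Player B prefers East over South.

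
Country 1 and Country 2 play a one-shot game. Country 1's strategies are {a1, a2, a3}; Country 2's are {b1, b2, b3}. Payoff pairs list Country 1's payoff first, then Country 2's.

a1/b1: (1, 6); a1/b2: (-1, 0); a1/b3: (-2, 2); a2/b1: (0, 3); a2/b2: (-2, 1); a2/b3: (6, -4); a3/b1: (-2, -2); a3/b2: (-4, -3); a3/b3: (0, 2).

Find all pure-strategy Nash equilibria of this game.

(a1, b1)

Check mutual best responses: a cell is a NE iff neither player can gain by unilaterally deviating.
Country 1's best responses — vs b1: a1 (payoff 1); vs b2: a1 (payoff -1); vs b3: a2 (payoff 6).
Country 2's best responses — vs a1: b1 (payoff 6); vs a2: b1 (payoff 3); vs a3: b3 (payoff 2).
The only mutual best response is (a1, b1); neither player gains by switching there.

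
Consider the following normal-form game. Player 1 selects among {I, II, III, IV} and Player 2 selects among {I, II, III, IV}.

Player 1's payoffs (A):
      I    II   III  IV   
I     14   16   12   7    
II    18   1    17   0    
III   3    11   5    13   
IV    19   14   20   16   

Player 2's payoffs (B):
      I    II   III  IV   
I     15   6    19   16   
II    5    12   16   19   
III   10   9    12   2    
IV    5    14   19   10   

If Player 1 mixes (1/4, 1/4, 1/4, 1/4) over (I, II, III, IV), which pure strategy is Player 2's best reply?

III

Player 2's best reply maximizes expected payoff against the mix.
I: (1/4)·15 + (1/4)·5 + (1/4)·10 + (1/4)·5 = 35/4
II: (1/4)·6 + (1/4)·12 + (1/4)·9 + (1/4)·14 = 41/4
III: (1/4)·19 + (1/4)·16 + (1/4)·12 + (1/4)·19 = 33/2
IV: (1/4)·16 + (1/4)·19 + (1/4)·2 + (1/4)·10 = 47/4
Highest expected payoff is 33/2, from III.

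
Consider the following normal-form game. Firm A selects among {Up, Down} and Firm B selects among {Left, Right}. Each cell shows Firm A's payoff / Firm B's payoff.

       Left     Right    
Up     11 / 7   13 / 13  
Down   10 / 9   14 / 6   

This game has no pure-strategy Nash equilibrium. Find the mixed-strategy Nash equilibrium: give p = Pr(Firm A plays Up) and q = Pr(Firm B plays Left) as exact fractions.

Each player's mixing probability is pinned down by making the *other* player indifferent.
Firm B indifferent between Left and Right: p·7 + (1−p)·9 = p·13 + (1−p)·6 ⟹ 9 + (-2)p = 6 + 7p ⟹ p = 1/3.
Firm A indifferent between Up and Down: q·11 + (1−q)·13 = q·10 + (1−q)·14 ⟹ 13 + (-2)q = 14 + (-4)q ⟹ q = 1/2.

p = 1/3, q = 1/2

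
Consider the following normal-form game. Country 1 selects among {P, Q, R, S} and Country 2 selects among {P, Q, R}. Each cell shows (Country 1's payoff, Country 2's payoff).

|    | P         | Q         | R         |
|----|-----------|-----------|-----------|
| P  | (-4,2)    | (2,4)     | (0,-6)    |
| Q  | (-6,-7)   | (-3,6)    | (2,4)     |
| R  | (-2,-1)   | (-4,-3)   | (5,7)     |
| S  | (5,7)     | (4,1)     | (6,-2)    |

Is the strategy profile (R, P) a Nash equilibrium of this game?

No

Holding Country 2 at P: Country 1 gets -2 from R but could get 5 by switching to S. Country 1 has a profitable deviation.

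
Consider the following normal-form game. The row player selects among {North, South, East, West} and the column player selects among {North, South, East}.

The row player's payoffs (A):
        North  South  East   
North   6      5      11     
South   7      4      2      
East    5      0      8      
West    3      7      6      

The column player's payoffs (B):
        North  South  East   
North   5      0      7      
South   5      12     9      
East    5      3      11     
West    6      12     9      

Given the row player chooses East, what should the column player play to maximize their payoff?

With the row player fixed at East, the column player's payoffs are: North → 5, South → 3, East → 11.
The maximum is 11, achieved by East.

East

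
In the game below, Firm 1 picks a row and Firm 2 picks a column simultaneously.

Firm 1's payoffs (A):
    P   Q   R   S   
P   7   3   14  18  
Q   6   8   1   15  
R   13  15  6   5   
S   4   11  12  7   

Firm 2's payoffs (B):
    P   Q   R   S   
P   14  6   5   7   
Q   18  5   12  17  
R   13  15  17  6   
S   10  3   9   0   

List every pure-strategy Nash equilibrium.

No pure-strategy Nash equilibrium

A profile is a Nash equilibrium when each player is best-responding to the other.
Firm 1's best responses — vs P: R (payoff 13); vs Q: R (payoff 15); vs R: P (payoff 14); vs S: P (payoff 18).
Firm 2's best responses — vs P: P (payoff 14); vs Q: P (payoff 18); vs R: R (payoff 17); vs S: P (payoff 10).
No cell has both players best-responding. For instance, Firm 1's best reply to S is P, but against P Firm 2 prefers P over S.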